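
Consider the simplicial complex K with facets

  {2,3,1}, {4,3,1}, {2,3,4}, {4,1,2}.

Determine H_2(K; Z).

Order the vertices as 1 < 2 < 3 < 4. Listing each simplex with vertices in this order, K has dimension 2 with simplices:

  0-simplices (4): [1], [2], [3], [4]
  1-simplices (6): [1,2], [1,3], [1,4], [2,3], [2,4], [3,4]
  2-simplices (4): [1,2,3], [1,2,4], [1,3,4], [2,3,4]

so the chain groups are C_0 ≅ Z^4, C_1 ≅ Z^6, C_2 ≅ Z^4.

∂_1: C_1 → C_0 sends each edge [p,q] (with p < q) to q − p. For instance
  ∂[1,2] = [2] − [1].
This gives a 4×6 integer matrix of rank 3; reducing to Smith normal form yields diagonal entries (1,1,1).

The boundary map ∂_2: C_2 → C_1 acts by ∂[p,q,r] = [q,r] − [p,r] + [p,q]. For instance
  ∂[1,2,4] = [2,4] − [1,4] + [1,2],
  ∂[1,3,4] = [3,4] − [1,4] + [1,3].
The resulting 6×4 matrix has rank 3, and its Smith normal form has invariant factors (1,1,1).

Computing H_k = (kernel of ∂_k) / (image of ∂_{k+1}):

  H_2: rank ker ∂_2 − rank ∂_3 = (4 − 3) − 0 = 1, and there is no ∂_3, so H_2 = Z.

(K is a triangulation of the 2-sphere S^2.)

H_2 = Z.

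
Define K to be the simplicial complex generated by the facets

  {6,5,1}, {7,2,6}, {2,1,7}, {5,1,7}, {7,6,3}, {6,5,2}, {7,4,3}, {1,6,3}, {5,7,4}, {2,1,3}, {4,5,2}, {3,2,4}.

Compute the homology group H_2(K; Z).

H_2 = 0.

Order the vertices as 1 < 2 < 3 < 4 < 5 < 6 < 7. Listing each simplex with vertices in this order, K has dimension 2 with simplices:

  0-simplices (7): [1], [2], [3], [4], [5], [6], [7]
  1-simplices (18): [1,2], [1,3], [1,5], [1,6], [1,7], [2,3], [2,4], [2,5], [2,6], [2,7], [3,4], [3,6], [3,7], [4,5], [4,7], [5,6], [5,7], [6,7]
  2-simplices (12): [1,2,3], [1,2,7], [1,3,6], [1,5,6], [1,5,7], [2,3,4], [2,4,5], [2,5,6], [2,6,7], [3,4,7], [3,6,7], [4,5,7]

so the chain groups are C_0 ≅ Z^7, C_1 ≅ Z^18, C_2 ≅ Z^12.

∂_1: C_1 → C_0 maps an edge to its endpoints' difference, ∂[p,q] = q − p. For instance
  ∂[2,5] = [5] − [2].
The resulting 7×18 matrix has rank 6, and its Smith normal form has invariant factors (1,1,1,1,1,1).

∂_2: C_2 → C_1 acts by ∂[p,q,r] = [q,r] − [p,r] + [p,q]. For instance
  ∂[2,5,6] = [5,6] − [2,6] + [2,5],
  ∂[1,2,3] = [2,3] − [1,3] + [1,2].
As a 18×12 matrix over Z this has rank 12, with invariant factors (1,1,1,1,1,1,1,1,1,1,1,2).

Computing H_k = (kernel of ∂_k) / (image of ∂_{k+1}):

  H_2: rank ker ∂_2 − rank ∂_3 = (12 − 12) − 0 = 0, and there is no ∂_3, so H_2 = 0.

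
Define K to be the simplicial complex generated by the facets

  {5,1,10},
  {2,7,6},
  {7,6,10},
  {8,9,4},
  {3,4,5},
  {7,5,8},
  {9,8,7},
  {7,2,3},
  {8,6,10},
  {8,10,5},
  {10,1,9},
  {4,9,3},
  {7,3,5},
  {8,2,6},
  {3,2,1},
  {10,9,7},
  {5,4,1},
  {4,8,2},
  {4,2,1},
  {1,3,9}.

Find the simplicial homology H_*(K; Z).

K has 10 vertices, 30 edges, 20 triangles.
rank ∂_0 = 0, rank ∂_1 = 9 ⇒ b_0 = 10 − 0 − 9 = 1; all invariant factors of ∂_1 are 1 so no torsion. So H_0 ≅ Z.
rank ∂_1 = 9, rank ∂_2 = 20 ⇒ b_1 = 30 − 9 − 20 = 1; ∂_2 has invariant factor(s) [2] giving torsion. So H_1 ≅ Z ⊕ Z_2.
rank ∂_2 = 20, rank ∂_3 = 0 ⇒ b_2 = 20 − 20 − 0 = 0. So H_2 ≅ 0.

H_0 ≅ Z,  H_1 ≅ Z ⊕ Z_2,  H_2 = 0.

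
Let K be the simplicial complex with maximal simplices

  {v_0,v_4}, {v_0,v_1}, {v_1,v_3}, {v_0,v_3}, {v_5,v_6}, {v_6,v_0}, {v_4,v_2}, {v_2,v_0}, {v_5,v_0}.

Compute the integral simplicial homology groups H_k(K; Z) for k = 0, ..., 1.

Fix the vertex order v_0 < v_1 < v_2 < v_3 < v_4 < v_5 < v_6 and write every simplex with vertices in increasing order. Then dim K = 1 and the simplices of K are:

  0-simplices (7): [v_0], [v_1], [v_2], [v_3], [v_4], [v_5], [v_6]
  1-simplices (9): [v_0,v_1], [v_0,v_2], [v_0,v_3], [v_0,v_4], [v_0,v_5], [v_0,v_6], [v_1,v_3], [v_2,v_4], [v_5,v_6]

so the chain groups are C_0 ≅ Z^7, C_1 ≅ Z^9.

The boundary map ∂_1: C_1 → C_0 sends each edge [p,q] (with p < q) to q − p. For instance
  ∂[v_0,v_4] = [v_4] − [v_0].
The resulting 7×9 matrix has rank 6, and its Smith normal form has invariant factors (1,1,1,1,1,1).

Reading off H_k = ker ∂_k / im ∂_{k+1}:

  H_0: rank C_0 − rank ∂_1 = 7 − 6 = 1, and the invariant factors of ∂_1 are all 1, so H_0 = Z.
  H_1: rank ker ∂_1 − rank ∂_2 = (9 − 6) − 0 = 3, and there is no ∂_2, so H_1 = Z^3.

As a check, the Euler characteristic is 7 − 9 = -2, which agrees with 1 − 3 = -2.

H_0 ≅ Z,  H_1 ≅ Z^3.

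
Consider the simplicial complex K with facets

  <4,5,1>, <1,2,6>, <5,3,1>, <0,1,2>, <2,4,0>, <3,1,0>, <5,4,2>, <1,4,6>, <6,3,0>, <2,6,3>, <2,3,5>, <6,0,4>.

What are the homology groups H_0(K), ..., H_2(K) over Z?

Take the total order 0 < 1 < 2 < 3 < 4 < 5 < 6 on the vertex set. Then K (dimension 2) consists of the simplices:

  0-simplices (7): [0], [1], [2], [3], [4], [5], [6]
  1-simplices (18): [0,1], [0,2], [0,3], [0,4], [0,6], [1,2], [1,3], [1,4], [1,5], [1,6], [2,3], [2,4], [2,5], [2,6], [3,5], [3,6], [4,5], [4,6]
  2-simplices (12): [0,1,2], [0,1,3], [0,2,4], [0,3,6], [0,4,6], [1,2,6], [1,3,5], [1,4,5], [1,4,6], [2,3,5], [2,3,6], [2,4,5]

Hence C_0 ≅ Z^7, C_1 ≅ Z^18, C_2 ≅ Z^12.

∂_1: C_1 → C_0 sends each edge [p,q] (with p < q) to q − p.
This gives a 7×18 integer matrix of rank 6; reducing to Smith normal form yields diagonal entries (1,1,1,1,1,1).

Boundary ∂_2: C_2 → C_1 maps a triangle to the signed sum of its edges. For instance
  ∂[0,1,2] = [1,2] − [0,2] + [0,1],
  ∂[1,4,5] = [4,5] − [1,5] + [1,4].
As a 18×12 matrix over Z this has rank 12, with invariant factors (1,1,1,1,1,1,1,1,1,1,1,2).

Reading off H_k = ker ∂_k / im ∂_{k+1}:

  H_0: rank C_0 − rank ∂_1 = 7 − 6 = 1, and the invariant factors of ∂_1 are all 1, so H_0 = Z.
  H_1: rank ker ∂_1 − rank ∂_2 = (18 − 6) − 12 = 0, and ∂_2 has invariant factor 2 > 1, so H_1 = Z/2.
  H_2: rank ker ∂_2 − rank ∂_3 = (12 − 12) − 0 = 0, and there is no ∂_3, so H_2 = 0.

As a check, the Euler characteristic is 7 − 18 + 12 = 1, which agrees with 1 − 0 + 0 = 1.

H_0 ≅ Z,  H_1 ≅ Z/2,  H_2 = 0.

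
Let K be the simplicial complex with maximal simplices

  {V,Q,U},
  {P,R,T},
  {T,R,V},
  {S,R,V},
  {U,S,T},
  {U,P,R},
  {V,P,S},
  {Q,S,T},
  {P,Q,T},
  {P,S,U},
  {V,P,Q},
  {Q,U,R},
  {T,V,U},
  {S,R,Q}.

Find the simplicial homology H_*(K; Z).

Fix the vertex order P < Q < R < S < T < U < V and write every simplex with vertices in increasing order. Then dim K = 2 and the simplices of K are:

  0-simplices (7): P, Q, R, S, T, U, V
  1-simplices (21): PQ, PR, PS, PT, PU, PV, QR, QS, QT, QU, QV, RS, RT, RU, RV, ST, SU, SV, TU, TV, UV
  2-simplices (14): PQT, PQV, PRT, PRU, PSU, PSV, QRS, QRU, QST, QUV, RSV, RTV, STU, TUV

Hence C_0 ≅ Z^7, C_1 ≅ Z^21, C_2 ≅ Z^14.

The boundary map ∂_1: C_1 → C_0 maps an edge to its endpoints' difference, ∂[p,q] = q − p.
The 7×21 boundary matrix has rank 6 and Smith normal form diag(1,1,1,1,1,1).

Boundary ∂_2: C_2 → C_1 sends each 2-simplex [p,q,r] to [q,r] − [p,r] + [p,q]. For instance
  ∂RSV = SV − RV + RS,
  ∂PSV = SV − PV + PS.
The 21×14 boundary matrix has rank 13 and Smith normal form diag(1,1,1,1,1,1,1,1,1,1,1,1,1).

Computing H_k = (kernel of ∂_k) / (image of ∂_{k+1}):

  H_0: rank C_0 − rank ∂_1 = 7 − 6 = 1, and the invariant factors of ∂_1 are all 1, so H_0 = Z.
  H_1: rank ker ∂_1 − rank ∂_2 = (21 − 6) − 13 = 2, and the invariant factors of ∂_2 are all 1, so H_1 = Z^2.
  H_2: rank ker ∂_2 − rank ∂_3 = (14 − 13) − 0 = 1, and there is no ∂_3, so H_2 = Z.

H_0 ≅ Z,  H_1 ≅ Z^2,  H_2 ≅ Z.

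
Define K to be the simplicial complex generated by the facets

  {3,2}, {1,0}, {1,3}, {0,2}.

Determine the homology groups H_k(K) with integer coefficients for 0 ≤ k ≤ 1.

Order the vertices as 0 < 1 < 2 < 3. Listing each simplex with vertices in this order, K has dimension 1 with simplices:

  0-simplices (4): [0], [1], [2], [3]
  1-simplices (4): [0,1], [0,2], [1,3], [2,3]

so the chain groups are C_0 ≅ Z^4, C_1 ≅ Z^4.

∂_1: C_1 → C_0 sends each edge [p,q] (with p < q) to q − p. For instance
  ∂[2,3] = [3] − [2].
The resulting 4×4 matrix has rank 3, and its Smith normal form has invariant factors (1,1,1).

Reading off H_k = ker ∂_k / im ∂_{k+1}:

  H_0: rank C_0 − rank ∂_1 = 4 − 3 = 1, and the invariant factors of ∂_1 are all 1, so H_0 ≅ Z.
  H_1: rank ker ∂_1 − rank ∂_2 = (4 − 3) − 0 = 1, and there is no ∂_2, so H_1 ≅ Z.

H_0 = Z,  H_1 = Z.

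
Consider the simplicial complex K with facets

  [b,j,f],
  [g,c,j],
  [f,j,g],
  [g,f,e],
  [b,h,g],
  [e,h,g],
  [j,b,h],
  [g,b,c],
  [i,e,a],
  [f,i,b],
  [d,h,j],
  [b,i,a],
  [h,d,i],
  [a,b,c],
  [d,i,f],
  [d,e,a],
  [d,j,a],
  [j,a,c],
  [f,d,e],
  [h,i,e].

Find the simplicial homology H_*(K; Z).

H_0 = Z,  H_1 = Z ⊕ Z/2,  H_2 = 0.

We work with the vertex ordering a < b < c < d < e < f < g < h < i < j. The simplices of K, each written with vertices in increasing order, are:

  0-simplices (10): a, b, c, d, e, f, g, h, i, j
  1-simplices (30): ab, ac, ad, ae, ai, aj, bc, bf, bg, bh, bi, bj, cg, cj, de, df, dh, di, dj, ef, eg, eh, ei, fg, fi, fj, gh, gj, hi, hj
  2-simplices (20): abc, abi, acj, ade, adj, aei, bcg, bfi, bfj, bgh, bhj, cgj, def, dfi, dhi, dhj, efg, egh, ehi, fgj

Hence C_0 ≅ Z^10, C_1 ≅ Z^30, C_2 ≅ Z^20.

∂_1: C_1 → C_0 maps an edge to its endpoints' difference, ∂[p,q] = q − p. For instance
  ∂fi = i − f.
As a 10×30 matrix over Z this has rank 9, with invariant factors (1,1,1,1,1,1,1,1,1).

The boundary map ∂_2: C_2 → C_1 maps a triangle to the signed sum of its edges. For instance
  ∂cgj = gj − cj + cg,
  ∂ade = de − ae + ad.
The 30×20 boundary matrix has rank 20 and Smith normal form diag(1,1,1,1,1,1,1,1,1,1,1,1,1,1,1,1,1,1,1,2).

Reading off H_k = ker ∂_k / im ∂_{k+1}:

  H_0: rank C_0 − rank ∂_1 = 10 − 9 = 1, and the invariant factors of ∂_1 are all 1, so H_0 ≅ Z.
  H_1: rank ker ∂_1 − rank ∂_2 = (30 − 9) − 20 = 1, and ∂_2 has invariant factor 2 > 1, so H_1 ≅ Z ⊕ Z/2.
  H_2: rank ker ∂_2 − rank ∂_3 = (20 − 20) − 0 = 0, and there is no ∂_3, so H_2 ≅ 0.

(K is a triangulation of the Klein bottle.)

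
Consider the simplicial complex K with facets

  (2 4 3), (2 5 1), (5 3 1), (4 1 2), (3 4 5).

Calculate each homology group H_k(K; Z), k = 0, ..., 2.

H_0 ≅ Z,  H_1 ≅ Z,  H_2 = 0.

Take the total order 1 < 2 < 3 < 4 < 5 on the vertex set. Then K (dimension 2) consists of the simplices:

  0-simplices (5): [1], [2], [3], [4], [5]
  1-simplices (10): [1,2], [1,3], [1,4], [1,5], [2,3], [2,4], [2,5], [3,4], [3,5], [4,5]
  2-simplices (5): [1,2,4], [1,2,5], [1,3,5], [2,3,4], [3,4,5]

giving chain groups C_0 ≅ Z^5, C_1 ≅ Z^10, C_2 ≅ Z^5.

The boundary map ∂_1: C_1 → C_0 sends each edge [p,q] (with p < q) to q − p. For instance
  ∂[2,3] = [3] − [2].
The resulting 5×10 matrix has rank 4, and its Smith normal form has invariant factors (1,1,1,1).

The boundary map ∂_2: C_2 → C_1 sends each 2-simplex [p,q,r] to [q,r] − [p,r] + [p,q]. For instance
  ∂[1,2,5] = [2,5] − [1,5] + [1,2],
  ∂[1,2,4] = [2,4] − [1,4] + [1,2].
As a 10×5 matrix over Z this has rank 5, with invariant factors (1,1,1,1,1).

Reading off H_k = ker ∂_k / im ∂_{k+1}:

  H_0: rank C_0 − rank ∂_1 = 5 − 4 = 1, and the invariant factors of ∂_1 are all 1, so H_0 ≅ Z.
  H_1: rank ker ∂_1 − rank ∂_2 = (10 − 4) − 5 = 1, and the invariant factors of ∂_2 are all 1, so H_1 ≅ Z.
  H_2: rank ker ∂_2 − rank ∂_3 = (5 − 5) − 0 = 0, and there is no ∂_3, so H_2 ≅ 0.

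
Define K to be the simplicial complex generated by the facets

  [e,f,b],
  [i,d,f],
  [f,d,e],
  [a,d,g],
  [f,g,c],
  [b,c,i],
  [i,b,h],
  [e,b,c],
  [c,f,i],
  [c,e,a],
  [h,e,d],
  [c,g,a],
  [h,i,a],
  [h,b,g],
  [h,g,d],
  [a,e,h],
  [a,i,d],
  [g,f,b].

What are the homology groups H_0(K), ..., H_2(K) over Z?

H_0 ≅ Z,  H_1 ≅ Z ⊕ Z/2,  H_2 = 0.

Fix the vertex order a < b < c < d < e < f < g < h < i and write every simplex with vertices in increasing order. Then dim K = 2 and the simplices of K are:

  0-simplices (9): a, b, c, d, e, f, g, h, i
  1-simplices (27): ac, ad, ae, ag, ah, ai, bc, be, bf, bg, bh, bi, ce, cf, cg, ci, de, df, dg, dh, di, ef, eh, fg, fi, gh, hi
  2-simplices (18): ace, acg, adg, adi, aeh, ahi, bce, bci, bef, bfg, bgh, bhi, cfg, cfi, def, deh, dfi, dgh

so the chain groups are C_0 ≅ Z^9, C_1 ≅ Z^27, C_2 ≅ Z^18.

∂_1: C_1 → C_0 maps an edge to its endpoints' difference, ∂[p,q] = q − p. For instance
  ∂ce = e − c.
As a 9×27 matrix over Z this has rank 8, with invariant factors (1,1,1,1,1,1,1,1).

Boundary ∂_2: C_2 → C_1 acts by ∂[p,q,r] = [q,r] − [p,r] + [p,q]. For instance
  ∂cfg = fg − cg + cf,
  ∂bci = ci − bi + bc.
The 27×18 boundary matrix has rank 18 and Smith normal form diag(1,1,1,1,1,1,1,1,1,1,1,1,1,1,1,1,1,2).

Computing H_k = (kernel of ∂_k) / (image of ∂_{k+1}):

  H_0: rank C_0 − rank ∂_1 = 9 − 8 = 1, and the invariant factors of ∂_1 are all 1, so H_0 ≅ Z.
  H_1: rank ker ∂_1 − rank ∂_2 = (27 − 8) − 18 = 1, and ∂_2 has invariant factor 2 > 1, so H_1 ≅ Z ⊕ Z/2.
  H_2: rank ker ∂_2 − rank ∂_3 = (18 − 18) − 0 = 0, and there is no ∂_3, so H_2 ≅ 0.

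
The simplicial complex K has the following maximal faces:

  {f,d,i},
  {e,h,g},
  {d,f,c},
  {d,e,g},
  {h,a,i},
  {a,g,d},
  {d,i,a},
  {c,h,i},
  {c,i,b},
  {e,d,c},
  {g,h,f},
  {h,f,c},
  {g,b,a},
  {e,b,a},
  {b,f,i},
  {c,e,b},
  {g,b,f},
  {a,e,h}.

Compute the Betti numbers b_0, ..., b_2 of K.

b_0 = 1, b_1 = 1, b_2 = 0.

Fix the vertex order a < b < c < d < e < f < g < h < i and write every simplex with vertices in increasing order. Then dim K = 2 and the simplices of K are:

  0-simplices (9): a, b, c, d, e, f, g, h, i
  1-simplices (27): ab, ad, ae, ag, ah, ai, bc, be, bf, bg, bi, cd, ce, cf, ch, ci, de, df, dg, di, eg, eh, fg, fh, fi, gh, hi
  2-simplices (18): abe, abg, adg, adi, aeh, ahi, bce, bci, bfg, bfi, cde, cdf, cfh, chi, deg, dfi, egh, fgh

Hence C_0 ≅ Z^9, C_1 ≅ Z^27, C_2 ≅ Z^18.

The boundary map ∂_1: C_1 → C_0 sends each edge [p,q] (with p < q) to q − p.
The 9×27 boundary matrix has rank 8 and Smith normal form diag(1,1,1,1,1,1,1,1).

∂_2: C_2 → C_1 sends each 2-simplex [p,q,r] to [q,r] − [p,r] + [p,q]. For instance
  ∂abe = be − ae + ab,
  ∂aeh = eh − ah + ae.
As a 27×18 matrix over Z this has rank 18, with invariant factors (1,1,1,1,1,1,1,1,1,1,1,1,1,1,1,1,1,2).

Now H_k = ker ∂_k / im ∂_{k+1}, so:

  H_0: rank C_0 − rank ∂_1 = 9 − 8 = 1, and the invariant factors of ∂_1 are all 1, so H_0 ≅ Z.
  H_1: rank ker ∂_1 − rank ∂_2 = (27 − 8) − 18 = 1, and ∂_2 has invariant factor 2 > 1, so H_1 ≅ Z × Z/2.
  H_2: rank ker ∂_2 − rank ∂_3 = (18 − 18) − 0 = 0, and there is no ∂_3, so H_2 ≅ 0.

Hence the Betti numbers are b_0 = 1, b_1 = 1, b_2 = 0.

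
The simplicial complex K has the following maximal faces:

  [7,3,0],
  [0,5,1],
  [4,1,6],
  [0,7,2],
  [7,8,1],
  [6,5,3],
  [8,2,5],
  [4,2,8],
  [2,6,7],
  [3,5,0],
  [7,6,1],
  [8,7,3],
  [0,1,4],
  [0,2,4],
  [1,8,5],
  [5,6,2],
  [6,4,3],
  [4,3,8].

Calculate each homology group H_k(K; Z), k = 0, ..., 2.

K has 9 vertices, 27 edges, 18 triangles.
rank ∂_0 = 0, rank ∂_1 = 8 ⇒ b_0 = 9 − 0 − 8 = 1; all invariant factors of ∂_1 are 1 so no torsion. So H_0 ≅ Z.
rank ∂_1 = 8, rank ∂_2 = 17 ⇒ b_1 = 27 − 8 − 17 = 2; all invariant factors of ∂_2 are 1 so no torsion. So H_1 ≅ Z^2.
rank ∂_2 = 17, rank ∂_3 = 0 ⇒ b_2 = 18 − 17 − 0 = 1. So H_2 ≅ Z.

H_0 = Z,  H_1 = Z^2,  H_2 = Z.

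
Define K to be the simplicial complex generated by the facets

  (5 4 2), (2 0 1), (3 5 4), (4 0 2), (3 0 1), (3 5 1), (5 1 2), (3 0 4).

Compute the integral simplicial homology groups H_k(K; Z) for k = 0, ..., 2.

H_0 ≅ Z,  H_1 = 0,  H_2 ≅ Z.

Order the vertices as 0 < 1 < 2 < 3 < 4 < 5. Listing each simplex with vertices in this order, K has dimension 2 with simplices:

  0-simplices (6): [0], [1], [2], [3], [4], [5]
  1-simplices (12): [0,1], [0,2], [0,3], [0,4], [1,2], [1,3], [1,5], [2,4], [2,5], [3,4], [3,5], [4,5]
  2-simplices (8): [0,1,2], [0,1,3], [0,2,4], [0,3,4], [1,2,5], [1,3,5], [2,4,5], [3,4,5]

so the chain groups are C_0 ≅ Z^6, C_1 ≅ Z^12, C_2 ≅ Z^8.

∂_1: C_1 → C_0 sends each edge [p,q] (with p < q) to q − p. For instance
  ∂[0,4] = [4] − [0].
The 6×12 boundary matrix has rank 5 and Smith normal form diag(1,1,1,1,1).

The boundary map ∂_2: C_2 → C_1 acts by ∂[p,q,r] = [q,r] − [p,r] + [p,q]. For instance
  ∂[1,2,5] = [2,5] − [1,5] + [1,2],
  ∂[0,1,3] = [1,3] − [0,3] + [0,1].
As a 12×8 matrix over Z this has rank 7, with invariant factors (1,1,1,1,1,1,1).

From H_k ≅ ker(∂_k) / im(∂_{k+1}) we obtain:

  H_0: rank C_0 − rank ∂_1 = 6 − 5 = 1, and the invariant factors of ∂_1 are all 1, so H_0 ≅ Z.
  H_1: rank ker ∂_1 − rank ∂_2 = (12 − 5) − 7 = 0, and the invariant factors of ∂_2 are all 1, so H_1 ≅ 0.
  H_2: rank ker ∂_2 − rank ∂_3 = (8 − 7) − 0 = 1, and there is no ∂_3, so H_2 ≅ Z.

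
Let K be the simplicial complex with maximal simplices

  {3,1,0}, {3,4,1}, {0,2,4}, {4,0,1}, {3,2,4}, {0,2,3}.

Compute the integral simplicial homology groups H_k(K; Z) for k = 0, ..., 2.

H_0 = Z,  H_1 = 0,  H_2 = Z.

K has 5 vertices, 9 edges, 6 triangles.
rank ∂_0 = 0, rank ∂_1 = 4 ⇒ b_0 = 5 − 0 − 4 = 1; all invariant factors of ∂_1 are 1 so no torsion. So H_0 = Z.
rank ∂_1 = 4, rank ∂_2 = 5 ⇒ b_1 = 9 − 4 − 5 = 0; all invariant factors of ∂_2 are 1 so no torsion. So H_1 = 0.
rank ∂_2 = 5, rank ∂_3 = 0 ⇒ b_2 = 6 − 5 − 0 = 1. So H_2 = Z.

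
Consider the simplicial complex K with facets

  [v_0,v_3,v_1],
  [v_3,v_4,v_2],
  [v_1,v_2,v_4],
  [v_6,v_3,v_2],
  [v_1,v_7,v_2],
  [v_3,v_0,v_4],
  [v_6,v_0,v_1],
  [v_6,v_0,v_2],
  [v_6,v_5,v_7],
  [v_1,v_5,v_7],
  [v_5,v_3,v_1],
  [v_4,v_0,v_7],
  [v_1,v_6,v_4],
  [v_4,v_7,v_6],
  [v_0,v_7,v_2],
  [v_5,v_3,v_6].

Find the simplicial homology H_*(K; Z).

H_0 = Z,  H_1 = Z^2,  H_2 = Z.

We work with the vertex ordering v_0 < v_1 < v_2 < v_3 < v_4 < v_5 < v_6 < v_7. The simplices of K, each written with vertices in increasing order, are:

  0-simplices (8): [v_0], [v_1], [v_2], [v_3], [v_4], [v_5], [v_6], [v_7]
  1-simplices (24): (24 of them)
  2-simplices (16): (16 of them)

giving chain groups C_0 ≅ Z^8, C_1 ≅ Z^24, C_2 ≅ Z^16.

∂_1: C_1 → C_0 is given by ∂[p,q] = [q] − [p].
As a 8×24 matrix over Z this has rank 7, with invariant factors (1,1,1,1,1,1,1).

∂_2: C_2 → C_1 acts by ∂[p,q,r] = [q,r] − [p,r] + [p,q]. For instance
  ∂[v_1,v_3,v_5] = [v_3,v_5] − [v_1,v_5] + [v_1,v_3],
  ∂[v_1,v_5,v_7] = [v_5,v_7] − [v_1,v_7] + [v_1,v_5].
This gives a 24×16 integer matrix of rank 15; reducing to Smith normal form yields diagonal entries (1,1,1,1,1,1,1,1,1,1,1,1,1,1,1).

Computing H_k = (kernel of ∂_k) / (image of ∂_{k+1}):

  H_0: rank C_0 − rank ∂_1 = 8 − 7 = 1, and the invariant factors of ∂_1 are all 1, so H_0 = Z.
  H_1: rank ker ∂_1 − rank ∂_2 = (24 − 7) − 15 = 2, and the invariant factors of ∂_2 are all 1, so H_1 = Z^2.
  H_2: rank ker ∂_2 − rank ∂_3 = (16 − 15) − 0 = 1, and there is no ∂_3, so H_2 = Z.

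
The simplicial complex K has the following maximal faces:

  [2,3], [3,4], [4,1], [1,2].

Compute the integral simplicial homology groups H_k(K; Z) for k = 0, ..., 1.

H_0 = Z,  H_1 = Z.

Fix the vertex order 1 < 2 < 3 < 4 and write every simplex with vertices in increasing order. Then dim K = 1 and the simplices of K are:

  0-simplices (4): [1], [2], [3], [4]
  1-simplices (4): [1,2], [1,4], [2,3], [3,4]

Hence C_0 ≅ Z^4, C_1 ≅ Z^4.

∂_1: C_1 → C_0 is given by ∂[p,q] = [q] − [p]. For instance
  ∂[3,4] = [4] − [3].
The resulting 4×4 matrix has rank 3, and its Smith normal form has invariant factors (1,1,1).

Computing H_k = (kernel of ∂_k) / (image of ∂_{k+1}):

  H_0: rank C_0 − rank ∂_1 = 4 − 3 = 1, and the invariant factors of ∂_1 are all 1, so H_0 = Z.
  H_1: rank ker ∂_1 − rank ∂_2 = (4 − 3) − 0 = 1, and there is no ∂_2, so H_1 = Z.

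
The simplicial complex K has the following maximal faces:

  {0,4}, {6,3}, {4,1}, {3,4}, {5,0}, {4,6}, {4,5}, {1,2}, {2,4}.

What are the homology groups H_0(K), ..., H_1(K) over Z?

Take the total order 0 < 1 < 2 < 3 < 4 < 5 < 6 on the vertex set. Then K (dimension 1) consists of the simplices:

  0-simplices (7): [0], [1], [2], [3], [4], [5], [6]
  1-simplices (9): [0,4], [0,5], [1,2], [1,4], [2,4], [3,4], [3,6], [4,5], [4,6]

so the chain groups are C_0 ≅ Z^7, C_1 ≅ Z^9.

The boundary map ∂_1: C_1 → C_0 is given by ∂[p,q] = [q] − [p]. For instance
  ∂[0,5] = [5] − [0].
This gives a 7×9 integer matrix of rank 6; reducing to Smith normal form yields diagonal entries (1,1,1,1,1,1).

Now H_k = ker ∂_k / im ∂_{k+1}, so:

  H_0: rank C_0 − rank ∂_1 = 7 − 6 = 1, and the invariant factors of ∂_1 are all 1, so H_0 ≅ Z.
  H_1: rank ker ∂_1 − rank ∂_2 = (9 − 6) − 0 = 3, and there is no ∂_2, so H_1 ≅ Z^3.

As a check, the Euler characteristic is 7 − 9 = -2, which agrees with 1 − 3 = -2.
(K is a triangulation of a wedge of 3 circles.)

H_0 ≅ Z,  H_1 ≅ Z^3.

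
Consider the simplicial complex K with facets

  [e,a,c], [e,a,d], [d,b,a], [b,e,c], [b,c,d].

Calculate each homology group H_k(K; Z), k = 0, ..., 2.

K has 5 vertices, 10 edges, 5 triangles.
rank ∂_0 = 0, rank ∂_1 = 4 ⇒ b_0 = 5 − 0 − 4 = 1; all invariant factors of ∂_1 are 1 so no torsion. So H_0 = Z.
rank ∂_1 = 4, rank ∂_2 = 5 ⇒ b_1 = 10 − 4 − 5 = 1; all invariant factors of ∂_2 are 1 so no torsion. So H_1 = Z.
rank ∂_2 = 5, rank ∂_3 = 0 ⇒ b_2 = 5 − 5 − 0 = 0. So H_2 = 0.

H_0 = Z,  H_1 = Z,  H_2 = 0.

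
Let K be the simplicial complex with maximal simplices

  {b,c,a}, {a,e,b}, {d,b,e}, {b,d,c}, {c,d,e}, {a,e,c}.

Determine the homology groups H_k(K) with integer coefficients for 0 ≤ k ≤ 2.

Take the total order a < b < c < d < e on the vertex set. Then K (dimension 2) consists of the simplices:

  0-simplices (5): a, b, c, d, e
  1-simplices (9): ab, ac, ae, bc, bd, be, cd, ce, de
  2-simplices (6): abc, abe, ace, bcd, bde, cde

so the chain groups are C_0 ≅ Z^5, C_1 ≅ Z^9, C_2 ≅ Z^6.

Boundary ∂_1: C_1 → C_0 maps an edge to its endpoints' difference, ∂[p,q] = q − p.
The resulting 5×9 matrix has rank 4, and its Smith normal form has invariant factors (1,1,1,1).

The boundary map ∂_2: C_2 → C_1 sends each 2-simplex [p,q,r] to [q,r] − [p,r] + [p,q]. For instance
  ∂bcd = cd − bd + bc,
  ∂cde = de − ce + cd.
The 9×6 boundary matrix has rank 5 and Smith normal form diag(1,1,1,1,1).

Reading off H_k = ker ∂_k / im ∂_{k+1}:

  H_0: rank C_0 − rank ∂_1 = 5 − 4 = 1, and the invariant factors of ∂_1 are all 1, so H_0 = Z.
  H_1: rank ker ∂_1 − rank ∂_2 = (9 − 4) − 5 = 0, and the invariant factors of ∂_2 are all 1, so H_1 = 0.
  H_2: rank ker ∂_2 − rank ∂_3 = (6 − 5) − 0 = 1, and there is no ∂_3, so H_2 = Z.

H_0 ≅ Z,  H_1 = 0,  H_2 ≅ Z.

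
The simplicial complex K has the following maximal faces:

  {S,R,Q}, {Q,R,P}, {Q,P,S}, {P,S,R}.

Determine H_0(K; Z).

H_0 = Z.

Order the vertices as P < Q < R < S. Listing each simplex with vertices in this order, K has dimension 2 with simplices:

  0-simplices (4): P, Q, R, S
  1-simplices (6): PQ, PR, PS, QR, QS, RS
  2-simplices (4): PQR, PQS, PRS, QRS

so the chain groups are C_0 ≅ Z^4, C_1 ≅ Z^6, C_2 ≅ Z^4.

Boundary ∂_1: C_1 → C_0 maps an edge to its endpoints' difference, ∂[p,q] = q − p. For instance
  ∂QR = R − Q.
The resulting 4×6 matrix has rank 3, and its Smith normal form has invariant factors (1,1,1).

∂_2: C_2 → C_1 acts by ∂[p,q,r] = [q,r] − [p,r] + [p,q]. For instance
  ∂QRS = RS − QS + QR,
  ∂PQR = QR − PR + PQ.
The resulting 6×4 matrix has rank 3, and its Smith normal form has invariant factors (1,1,1).

Reading off H_k = ker ∂_k / im ∂_{k+1}:

  H_0: rank C_0 − rank ∂_1 = 4 − 3 = 1, and the invariant factors of ∂_1 are all 1, so H_0 = Z.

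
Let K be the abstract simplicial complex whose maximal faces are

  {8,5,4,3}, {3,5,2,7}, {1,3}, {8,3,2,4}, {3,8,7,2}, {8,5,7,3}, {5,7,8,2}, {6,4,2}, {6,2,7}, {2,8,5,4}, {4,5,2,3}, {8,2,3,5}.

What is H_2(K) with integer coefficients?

Fix the vertex order 1 < 2 < 3 < 4 < 5 < 6 < 7 < 8 and write every simplex with vertices in increasing order. Then dim K = 3 and the simplices of K are:

  0-simplices (8): [1], [2], [3], [4], [5], [6], [7], [8]
  1-simplices (18): [1,3], [2,3], [2,4], [2,5], [2,6], [2,7], [2,8], [3,4], [3,5], [3,7], [3,8], [4,5], [4,6], [4,8], [5,7], [5,8], [6,7], [7,8]
  2-simplices (18): [2,3,4], [2,3,5], [2,3,7], [2,3,8], [2,4,5], [2,4,6], [2,4,8], [2,5,7], [2,5,8], [2,6,7], [2,7,8], [3,4,5], [3,4,8], [3,5,7], [3,5,8], [3,7,8], [4,5,8], [5,7,8]
  3-simplices (9): [2,3,4,5], [2,3,4,8], [2,3,5,7], [2,3,5,8], [2,3,7,8], [2,4,5,8], [2,5,7,8], [3,4,5,8], [3,5,7,8]

Hence C_0 ≅ Z^8, C_1 ≅ Z^18, C_2 ≅ Z^18, C_3 ≅ Z^9.

Boundary ∂_1: C_1 → C_0 maps an edge to its endpoints' difference, ∂[p,q] = q − p.
As a 8×18 matrix over Z this has rank 7, with invariant factors (1,1,1,1,1,1,1).

∂_2: C_2 → C_1 maps a triangle to the signed sum of its edges. For instance
  ∂[3,5,8] = [5,8] − [3,8] + [3,5],
  ∂[2,3,5] = [3,5] − [2,5] + [2,3].
The 18×18 boundary matrix has rank 11 and Smith normal form diag(1,1,1,1,1,1,1,1,1,1,1).

Boundary ∂_3: C_3 → C_2 sends each 3-simplex σ to the alternating sum Σ_i (−1)^i (σ with its i-th vertex removed). For instance
  ∂[3,4,5,8] = [4,5,8] − [3,5,8] + [3,4,8] − [3,4,5],
  ∂[2,5,7,8] = [5,7,8] − [2,7,8] + [2,5,8] − [2,5,7].
This gives a 18×9 integer matrix of rank 7; reducing to Smith normal form yields diagonal entries (1,1,1,1,1,1,1).

Now H_k = ker ∂_k / im ∂_{k+1}, so:

  H_2: rank ker ∂_2 − rank ∂_3 = (18 − 11) − 7 = 0, and the invariant factors of ∂_3 are all 1, so H_2 ≅ 0.

H_2 ≅ 0.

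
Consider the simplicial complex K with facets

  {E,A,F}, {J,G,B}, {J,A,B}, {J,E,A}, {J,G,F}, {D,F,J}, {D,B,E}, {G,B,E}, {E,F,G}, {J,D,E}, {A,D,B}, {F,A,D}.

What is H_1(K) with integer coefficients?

H_1 = Z/2.

Take the total order A < B < D < E < F < G < J on the vertex set. Then K (dimension 2) consists of the simplices:

  0-simplices (7): A, B, D, E, F, G, J
  1-simplices (18): AB, AD, AE, AF, AJ, BD, BE, BG, BJ, DE, DF, DJ, EF, EG, EJ, FG, FJ, GJ
  2-simplices (12): ABD, ABJ, ADF, AEF, AEJ, BDE, BEG, BGJ, DEJ, DFJ, EFG, FGJ

Hence C_0 ≅ Z^7, C_1 ≅ Z^18, C_2 ≅ Z^12.

∂_1: C_1 → C_0 sends each edge [p,q] (with p < q) to q − p.
The resulting 7×18 matrix has rank 6, and its Smith normal form has invariant factors (1,1,1,1,1,1).

The boundary map ∂_2: C_2 → C_1 acts by ∂[p,q,r] = [q,r] − [p,r] + [p,q]. For instance
  ∂DEJ = EJ − DJ + DE,
  ∂ABJ = BJ − AJ + AB.
This gives a 18×12 integer matrix of rank 12; reducing to Smith normal form yields diagonal entries (1,1,1,1,1,1,1,1,1,1,1,2).

From H_k ≅ ker(∂_k) / im(∂_{k+1}) we obtain:

  H_1: rank ker ∂_1 − rank ∂_2 = (18 − 6) − 12 = 0, and ∂_2 has invariant factor 2 > 1, so H_1 = Z/2.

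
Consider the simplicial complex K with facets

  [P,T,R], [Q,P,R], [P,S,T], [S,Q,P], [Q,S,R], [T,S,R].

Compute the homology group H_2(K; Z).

Fix the vertex order P < Q < R < S < T and write every simplex with vertices in increasing order. Then dim K = 2 and the simplices of K are:

  0-simplices (5): P, Q, R, S, T
  1-simplices (9): PQ, PR, PS, PT, QR, QS, RS, RT, ST
  2-simplices (6): PQR, PQS, PRT, PST, QRS, RST

Hence C_0 ≅ Z^5, C_1 ≅ Z^9, C_2 ≅ Z^6.

Boundary ∂_1: C_1 → C_0 maps an edge to its endpoints' difference, ∂[p,q] = q − p. For instance
  ∂PR = R − P.
This gives a 5×9 integer matrix of rank 4; reducing to Smith normal form yields diagonal entries (1,1,1,1).

∂_2: C_2 → C_1 sends each 2-simplex [p,q,r] to [q,r] − [p,r] + [p,q]. For instance
  ∂PQR = QR − PR + PQ,
  ∂RST = ST − RT + RS.
The 9×6 boundary matrix has rank 5 and Smith normal form diag(1,1,1,1,1).

Reading off H_k = ker ∂_k / im ∂_{k+1}:

  H_2: rank ker ∂_2 − rank ∂_3 = (6 − 5) − 0 = 1, and there is no ∂_3, so H_2 = Z.

H_2 ≅ Z.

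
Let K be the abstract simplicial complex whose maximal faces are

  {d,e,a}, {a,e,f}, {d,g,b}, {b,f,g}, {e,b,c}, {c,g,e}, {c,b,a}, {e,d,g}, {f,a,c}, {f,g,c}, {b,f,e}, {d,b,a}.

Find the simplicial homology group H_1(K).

Fix the vertex order a < b < c < d < e < f < g and write every simplex with vertices in increasing order. Then dim K = 2 and the simplices of K are:

  0-simplices (7): a, b, c, d, e, f, g
  1-simplices (18): ab, ac, ad, ae, af, bc, bd, be, bf, bg, ce, cf, cg, de, dg, ef, eg, fg
  2-simplices (12): abc, abd, acf, ade, aef, bce, bdg, bef, bfg, ceg, cfg, deg

Hence C_0 ≅ Z^7, C_1 ≅ Z^18, C_2 ≅ Z^12.

The boundary map ∂_1: C_1 → C_0 sends each edge [p,q] (with p < q) to q − p.
As a 7×18 matrix over Z this has rank 6, with invariant factors (1,1,1,1,1,1).

Boundary ∂_2: C_2 → C_1 acts by ∂[p,q,r] = [q,r] − [p,r] + [p,q]. For instance
  ∂bdg = dg − bg + bd,
  ∂bfg = fg − bg + bf.
The 18×12 boundary matrix has rank 12 and Smith normal form diag(1,1,1,1,1,1,1,1,1,1,1,2).

Now H_k = ker ∂_k / im ∂_{k+1}, so:

  H_1: rank ker ∂_1 − rank ∂_2 = (18 − 6) − 12 = 0, and ∂_2 has invariant factor 2 > 1, so H_1 = Z/2.

H_1 = Z/2.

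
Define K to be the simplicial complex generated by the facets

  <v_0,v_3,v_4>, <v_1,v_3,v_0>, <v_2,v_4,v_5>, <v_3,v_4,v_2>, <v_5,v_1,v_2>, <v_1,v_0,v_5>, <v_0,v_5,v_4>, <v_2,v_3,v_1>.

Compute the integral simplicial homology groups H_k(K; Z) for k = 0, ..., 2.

H_0 ≅ Z,  H_1 = 0,  H_2 ≅ Z.

We work with the vertex ordering v_0 < v_1 < v_2 < v_3 < v_4 < v_5. The simplices of K, each written with vertices in increasing order, are:

  0-simplices (6): [v_0], [v_1], [v_2], [v_3], [v_4], [v_5]
  1-simplices (12): [v_0,v_1], [v_0,v_3], [v_0,v_4], [v_0,v_5], [v_1,v_2], [v_1,v_3], [v_1,v_5], [v_2,v_3], [v_2,v_4], [v_2,v_5], [v_3,v_4], [v_4,v_5]
  2-simplices (8): [v_0,v_1,v_3], [v_0,v_1,v_5], [v_0,v_3,v_4], [v_0,v_4,v_5], [v_1,v_2,v_3], [v_1,v_2,v_5], [v_2,v_3,v_4], [v_2,v_4,v_5]

giving chain groups C_0 ≅ Z^6, C_1 ≅ Z^12, C_2 ≅ Z^8.

∂_1: C_1 → C_0 sends each edge [p,q] (with p < q) to q − p.
The resulting 6×12 matrix has rank 5, and its Smith normal form has invariant factors (1,1,1,1,1).

The boundary map ∂_2: C_2 → C_1 sends each 2-simplex [p,q,r] to [q,r] − [p,r] + [p,q]. For instance
  ∂[v_0,v_4,v_5] = [v_4,v_5] − [v_0,v_5] + [v_0,v_4],
  ∂[v_2,v_3,v_4] = [v_3,v_4] − [v_2,v_4] + [v_2,v_3].
The resulting 12×8 matrix has rank 7, and its Smith normal form has invariant factors (1,1,1,1,1,1,1).

Reading off H_k = ker ∂_k / im ∂_{k+1}:

  H_0: rank C_0 − rank ∂_1 = 6 − 5 = 1, and the invariant factors of ∂_1 are all 1, so H_0 ≅ Z.
  H_1: rank ker ∂_1 − rank ∂_2 = (12 − 5) − 7 = 0, and the invariant factors of ∂_2 are all 1, so H_1 ≅ 0.
  H_2: rank ker ∂_2 − rank ∂_3 = (8 − 7) − 0 = 1, and there is no ∂_3, so H_2 ≅ Z.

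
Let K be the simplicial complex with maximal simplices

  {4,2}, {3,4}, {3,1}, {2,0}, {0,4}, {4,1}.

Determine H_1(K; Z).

H_1 ≅ Z^2.

Fix the vertex order 0 < 1 < 2 < 3 < 4 and write every simplex with vertices in increasing order. Then dim K = 1 and the simplices of K are:

  0-simplices (5): [0], [1], [2], [3], [4]
  1-simplices (6): [0,2], [0,4], [1,3], [1,4], [2,4], [3,4]

Hence C_0 ≅ Z^5, C_1 ≅ Z^6.

The boundary map ∂_1: C_1 → C_0 is given by ∂[p,q] = [q] − [p]. For instance
  ∂[0,4] = [4] − [0].
This gives a 5×6 integer matrix of rank 4; reducing to Smith normal form yields diagonal entries (1,1,1,1).

From H_k ≅ ker(∂_k) / im(∂_{k+1}) we obtain:

  H_1: rank ker ∂_1 − rank ∂_2 = (6 − 4) − 0 = 2, and there is no ∂_2, so H_1 ≅ Z^2.

(K is a triangulation of a wedge of 2 circles.)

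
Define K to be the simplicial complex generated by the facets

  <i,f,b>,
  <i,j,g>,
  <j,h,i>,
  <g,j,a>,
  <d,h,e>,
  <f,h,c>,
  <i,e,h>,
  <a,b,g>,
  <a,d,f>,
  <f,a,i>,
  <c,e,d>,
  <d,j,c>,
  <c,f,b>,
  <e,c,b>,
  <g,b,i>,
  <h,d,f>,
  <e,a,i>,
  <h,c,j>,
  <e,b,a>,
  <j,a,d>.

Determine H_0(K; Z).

Order the vertices as a < b < c < d < e < f < g < h < i < j. Listing each simplex with vertices in this order, K has dimension 2 with simplices:

  0-simplices (10): a, b, c, d, e, f, g, h, i, j
  1-simplices (30): ab, ad, ae, af, ag, ai, aj, bc, be, bf, bg, bi, cd, ce, cf, ch, cj, de, df, dh, dj, eh, ei, fh, fi, gi, gj, hi, hj, ij
  2-simplices (20): abe, abg, adf, adj, aei, afi, agj, bce, bcf, bfi, bgi, cde, cdj, cfh, chj, deh, dfh, ehi, gij, hij

so the chain groups are C_0 ≅ Z^10, C_1 ≅ Z^30, C_2 ≅ Z^20.

Boundary ∂_1: C_1 → C_0 sends each edge [p,q] (with p < q) to q − p. For instance
  ∂bf = f − b.
As a 10×30 matrix over Z this has rank 9, with invariant factors (1,1,1,1,1,1,1,1,1).

Boundary ∂_2: C_2 → C_1 sends each 2-simplex [p,q,r] to [q,r] − [p,r] + [p,q]. For instance
  ∂adj = dj − aj + ad,
  ∂aei = ei − ai + ae.
The resulting 30×20 matrix has rank 20, and its Smith normal form has invariant factors (1,1,1,1,1,1,1,1,1,1,1,1,1,1,1,1,1,1,1,2).

Now H_k = ker ∂_k / im ∂_{k+1}, so:

  H_0: rank C_0 − rank ∂_1 = 10 − 9 = 1, and the invariant factors of ∂_1 are all 1, so H_0 = Z.

H_0 ≅ Z.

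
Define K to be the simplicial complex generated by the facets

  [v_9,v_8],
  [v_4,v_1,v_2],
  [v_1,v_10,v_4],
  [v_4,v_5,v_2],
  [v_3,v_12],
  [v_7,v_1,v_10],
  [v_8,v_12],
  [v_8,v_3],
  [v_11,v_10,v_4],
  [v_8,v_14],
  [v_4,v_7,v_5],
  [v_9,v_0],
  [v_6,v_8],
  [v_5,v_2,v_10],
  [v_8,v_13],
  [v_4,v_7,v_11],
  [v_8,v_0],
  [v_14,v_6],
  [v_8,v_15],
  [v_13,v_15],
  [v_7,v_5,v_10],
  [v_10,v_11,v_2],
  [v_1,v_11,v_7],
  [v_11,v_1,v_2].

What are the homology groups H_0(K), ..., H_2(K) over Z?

Take the total order v_0 < v_1 < v_2 < v_3 < v_4 < v_5 < v_6 < v_7 < v_8 < v_9 < v_10 < v_11 < v_12 < v_13 < v_14 < v_15 on the vertex set. Then K (dimension 2) consists of the simplices:

  0-simplices (16): [v_0], [v_1], [v_2], [v_3], [v_4], [v_5], [v_6], [v_7], [v_8], [v_9], [v_10], [v_11], [v_12], [v_13], [v_14], [v_15]
  1-simplices (30): (30 of them)
  2-simplices (12): (12 of them)

giving chain groups C_0 ≅ Z^16, C_1 ≅ Z^30, C_2 ≅ Z^12.

∂_1: C_1 → C_0 sends each edge [p,q] (with p < q) to q − p.
The 16×30 boundary matrix has rank 14 and Smith normal form diag(1,1,1,1,1,1,1,1,1,1,1,1,1,1).

∂_2: C_2 → C_1 acts by ∂[p,q,r] = [q,r] − [p,r] + [p,q]. For instance
  ∂[v_1,v_7,v_11] = [v_7,v_11] − [v_1,v_11] + [v_1,v_7],
  ∂[v_4,v_10,v_11] = [v_10,v_11] − [v_4,v_11] + [v_4,v_10].
This gives a 30×12 integer matrix of rank 12; reducing to Smith normal form yields diagonal entries (1,1,1,1,1,1,1,1,1,1,1,2).

Computing H_k = (kernel of ∂_k) / (image of ∂_{k+1}):

  H_0: rank C_0 − rank ∂_1 = 16 − 14 = 2, and the invariant factors of ∂_1 are all 1, so H_0 = Z^2.
  H_1: rank ker ∂_1 − rank ∂_2 = (30 − 14) − 12 = 4, and ∂_2 has invariant factor 2 > 1, so H_1 = Z^4 × Z/2.
  H_2: rank ker ∂_2 − rank ∂_3 = (12 − 12) − 0 = 0, and there is no ∂_3, so H_2 = 0.

As a check, the Euler characteristic is 16 − 30 + 12 = -2, which agrees with 2 − 4 + 0 = -2.

H_0 ≅ Z^2,  H_1 ≅ Z^4 × Z/2,  H_2 = 0.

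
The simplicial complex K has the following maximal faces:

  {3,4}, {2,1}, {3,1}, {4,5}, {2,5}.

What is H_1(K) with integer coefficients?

We work with the vertex ordering 1 < 2 < 3 < 4 < 5. The simplices of K, each written with vertices in increasing order, are:

  0-simplices (5): [1], [2], [3], [4], [5]
  1-simplices (5): [1,2], [1,3], [2,5], [3,4], [4,5]

so the chain groups are C_0 ≅ Z^5, C_1 ≅ Z^5.

The boundary map ∂_1: C_1 → C_0 is given by ∂[p,q] = [q] − [p].
The resulting 5×5 matrix has rank 4, and its Smith normal form has invariant factors (1,1,1,1).

Now H_k = ker ∂_k / im ∂_{k+1}, so:

  H_1: rank ker ∂_1 − rank ∂_2 = (5 − 4) − 0 = 1, and there is no ∂_2, so H_1 = Z.

(K is a triangulation of the circle S^1.)

H_1 ≅ Z.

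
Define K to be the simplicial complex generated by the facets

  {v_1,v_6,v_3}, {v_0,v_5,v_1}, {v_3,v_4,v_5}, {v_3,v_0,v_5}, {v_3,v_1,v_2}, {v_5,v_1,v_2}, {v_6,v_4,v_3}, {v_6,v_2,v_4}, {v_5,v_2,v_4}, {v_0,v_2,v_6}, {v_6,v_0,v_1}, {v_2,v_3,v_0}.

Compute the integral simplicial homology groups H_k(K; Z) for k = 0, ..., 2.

H_0 ≅ Z,  H_1 ≅ Z/2Z,  H_2 = 0.

We work with the vertex ordering v_0 < v_1 < v_2 < v_3 < v_4 < v_5 < v_6. The simplices of K, each written with vertices in increasing order, are:

  0-simplices (7): [v_0], [v_1], [v_2], [v_3], [v_4], [v_5], [v_6]
  1-simplices (18): (18 of them)
  2-simplices (12): (12 of them)

so the chain groups are C_0 ≅ Z^7, C_1 ≅ Z^18, C_2 ≅ Z^12.

The boundary map ∂_1: C_1 → C_0 sends each edge [p,q] (with p < q) to q − p.
This gives a 7×18 integer matrix of rank 6; reducing to Smith normal form yields diagonal entries (1,1,1,1,1,1).

Boundary ∂_2: C_2 → C_1 maps a triangle to the signed sum of its edges. For instance
  ∂[v_0,v_2,v_6] = [v_2,v_6] − [v_0,v_6] + [v_0,v_2],
  ∂[v_0,v_1,v_6] = [v_1,v_6] − [v_0,v_6] + [v_0,v_1].
As a 18×12 matrix over Z this has rank 12, with invariant factors (1,1,1,1,1,1,1,1,1,1,1,2).

Reading off H_k = ker ∂_k / im ∂_{k+1}:

  H_0: rank C_0 − rank ∂_1 = 7 − 6 = 1, and the invariant factors of ∂_1 are all 1, so H_0 = Z.
  H_1: rank ker ∂_1 − rank ∂_2 = (18 − 6) − 12 = 0, and ∂_2 has invariant factor 2 > 1, so H_1 = Z/2Z.
  H_2: rank ker ∂_2 − rank ∂_3 = (12 − 12) − 0 = 0, and there is no ∂_3, so H_2 = 0.

(K is a triangulation of the real projective plane RP^2.)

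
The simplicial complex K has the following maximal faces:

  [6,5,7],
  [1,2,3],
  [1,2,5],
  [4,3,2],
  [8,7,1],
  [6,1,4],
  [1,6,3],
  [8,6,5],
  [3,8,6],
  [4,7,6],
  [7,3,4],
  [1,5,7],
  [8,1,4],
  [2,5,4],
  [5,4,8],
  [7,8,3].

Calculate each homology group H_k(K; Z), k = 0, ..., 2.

H_0 ≅ Z,  H_1 ≅ Z^2,  H_2 ≅ Z.

Order the vertices as 1 < 2 < 3 < 4 < 5 < 6 < 7 < 8. Listing each simplex with vertices in this order, K has dimension 2 with simplices:

  0-simplices (8): [1], [2], [3], [4], [5], [6], [7], [8]
  1-simplices (24): (24 of them)
  2-simplices (16): [1,2,3], [1,2,5], [1,3,6], [1,4,6], [1,4,8], [1,5,7], [1,7,8], [2,3,4], [2,4,5], [3,4,7], [3,6,8], [3,7,8], [4,5,8], [4,6,7], [5,6,7], [5,6,8]

so the chain groups are C_0 ≅ Z^8, C_1 ≅ Z^24, C_2 ≅ Z^16.

∂_1: C_1 → C_0 maps an edge to its endpoints' difference, ∂[p,q] = q − p.
The resulting 8×24 matrix has rank 7, and its Smith normal form has invariant factors (1,1,1,1,1,1,1).

∂_2: C_2 → C_1 sends each 2-simplex [p,q,r] to [q,r] − [p,r] + [p,q]. For instance
  ∂[5,6,7] = [6,7] − [5,7] + [5,6],
  ∂[1,5,7] = [5,7] − [1,7] + [1,5].
This gives a 24×16 integer matrix of rank 15; reducing to Smith normal form yields diagonal entries (1,1,1,1,1,1,1,1,1,1,1,1,1,1,1).

Reading off H_k = ker ∂_k / im ∂_{k+1}:

  H_0: rank C_0 − rank ∂_1 = 8 − 7 = 1, and the invariant factors of ∂_1 are all 1, so H_0 = Z.
  H_1: rank ker ∂_1 − rank ∂_2 = (24 − 7) − 15 = 2, and the invariant factors of ∂_2 are all 1, so H_1 = Z^2.
  H_2: rank ker ∂_2 − rank ∂_3 = (16 − 15) − 0 = 1, and there is no ∂_3, so H_2 = Z.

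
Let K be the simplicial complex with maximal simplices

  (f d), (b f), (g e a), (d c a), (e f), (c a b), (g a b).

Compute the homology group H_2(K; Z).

K has 7 vertices, 12 edges, 4 triangles.
rank ∂_2 = 4, rank ∂_3 = 0 ⇒ b_2 = 4 − 4 − 0 = 0. So H_2 ≅ 0.

H_2 = 0.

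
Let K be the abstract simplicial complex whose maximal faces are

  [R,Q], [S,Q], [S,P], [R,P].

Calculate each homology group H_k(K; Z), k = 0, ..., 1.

H_0 ≅ Z,  H_1 ≅ Z.

Order the vertices as P < Q < R < S. Listing each simplex with vertices in this order, K has dimension 1 with simplices:

  0-simplices (4): P, Q, R, S
  1-simplices (4): PR, PS, QR, QS

so the chain groups are C_0 ≅ Z^4, C_1 ≅ Z^4.

Boundary ∂_1: C_1 → C_0 is given by ∂[p,q] = [q] − [p]. For instance
  ∂PR = R − P.
The 4×4 boundary matrix has rank 3 and Smith normal form diag(1,1,1).

Reading off H_k = ker ∂_k / im ∂_{k+1}:

  H_0: rank C_0 − rank ∂_1 = 4 − 3 = 1, and the invariant factors of ∂_1 are all 1, so H_0 = Z.
  H_1: rank ker ∂_1 − rank ∂_2 = (4 − 3) − 0 = 1, and there is no ∂_2, so H_1 = Z.

As a check, the Euler characteristic is 4 − 4 = 0, which agrees with 1 − 1 = 0.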